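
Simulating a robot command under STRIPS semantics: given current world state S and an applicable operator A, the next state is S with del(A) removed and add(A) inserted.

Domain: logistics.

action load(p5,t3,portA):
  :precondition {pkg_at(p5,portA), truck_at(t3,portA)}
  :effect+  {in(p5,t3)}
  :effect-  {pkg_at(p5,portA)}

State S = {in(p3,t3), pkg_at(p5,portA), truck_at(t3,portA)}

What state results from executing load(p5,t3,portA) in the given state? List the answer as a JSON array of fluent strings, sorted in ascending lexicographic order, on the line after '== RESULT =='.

Compute (S \ del) ∪ add:
  pre ⊆ S: {pkg_at(p5,portA), truck_at(t3,portA)} ⊆ S  — applicable
  S \ del = {in(p3,t3), truck_at(t3,portA)}
  ∪ add   = {in(p3,t3), in(p5,t3), truck_at(t3,portA)}

== RESULT ==
["in(p3,t3)", "in(p5,t3)", "truck_at(t3,portA)"]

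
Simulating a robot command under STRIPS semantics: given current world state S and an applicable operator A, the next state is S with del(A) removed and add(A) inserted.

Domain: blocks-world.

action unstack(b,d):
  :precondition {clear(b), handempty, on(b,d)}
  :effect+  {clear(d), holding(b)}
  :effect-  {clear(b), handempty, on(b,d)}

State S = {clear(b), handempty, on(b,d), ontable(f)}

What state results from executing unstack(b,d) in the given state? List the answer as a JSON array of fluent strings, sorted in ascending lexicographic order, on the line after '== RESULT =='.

Compute (S \ del) ∪ add:
  pre ⊆ S: {clear(b), handempty, on(b,d)} ⊆ S  — applicable
  S \ del = {ontable(f)}
  ∪ add   = {clear(d), holding(b), ontable(f)}

== RESULT ==
["clear(d)", "holding(b)", "ontable(f)"]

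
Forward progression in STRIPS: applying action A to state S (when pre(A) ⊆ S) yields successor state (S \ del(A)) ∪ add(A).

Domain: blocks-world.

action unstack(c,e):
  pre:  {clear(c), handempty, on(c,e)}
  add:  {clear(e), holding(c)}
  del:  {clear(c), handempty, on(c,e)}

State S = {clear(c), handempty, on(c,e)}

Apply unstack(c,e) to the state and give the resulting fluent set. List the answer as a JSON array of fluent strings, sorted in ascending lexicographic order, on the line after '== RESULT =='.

Compute (S \ del) ∪ add:
  pre ⊆ S: {clear(c), handempty, on(c,e)} ⊆ S  — applicable
  S \ del = {}
  ∪ add   = {clear(e), holding(c)}

== RESULT ==
["clear(e)", "holding(c)"]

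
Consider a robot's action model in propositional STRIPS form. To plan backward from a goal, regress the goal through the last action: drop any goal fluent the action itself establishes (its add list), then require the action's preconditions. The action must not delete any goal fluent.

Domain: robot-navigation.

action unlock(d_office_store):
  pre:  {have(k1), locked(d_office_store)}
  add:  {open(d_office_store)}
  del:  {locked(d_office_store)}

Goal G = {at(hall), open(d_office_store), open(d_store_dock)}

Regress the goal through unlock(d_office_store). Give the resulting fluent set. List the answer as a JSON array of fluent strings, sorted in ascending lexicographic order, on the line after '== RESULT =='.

Regress:
  G ∩ del = {}  (empty — regression defined)
  G \ add = {at(hall), open(d_office_store), open(d_store_dock)} \ {open(d_office_store)} = {at(hall), open(d_store_dock)}
  ∪ pre   = {at(hall), open(d_store_dock)} ∪ {have(k1), locked(d_office_store)}
          = {at(hall), have(k1), locked(d_office_store), open(d_store_dock)}

== RESULT ==
["at(hall)", "have(k1)", "locked(d_office_store)", "open(d_store_dock)"]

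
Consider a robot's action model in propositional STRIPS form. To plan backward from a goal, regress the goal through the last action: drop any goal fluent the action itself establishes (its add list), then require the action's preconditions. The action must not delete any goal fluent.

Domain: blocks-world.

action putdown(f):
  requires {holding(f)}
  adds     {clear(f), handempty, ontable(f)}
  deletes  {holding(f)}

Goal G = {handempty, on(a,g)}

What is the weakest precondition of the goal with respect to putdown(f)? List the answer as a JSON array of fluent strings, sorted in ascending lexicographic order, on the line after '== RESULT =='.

Regress:
  G ∩ del = {}  (empty — regression defined)
  G \ add = {handempty, on(a,g)} \ {clear(f), handempty, ontable(f)} = {on(a,g)}
  ∪ pre   = {on(a,g)} ∪ {holding(f)}
          = {holding(f), on(a,g)}

== RESULT ==
["holding(f)", "on(a,g)"]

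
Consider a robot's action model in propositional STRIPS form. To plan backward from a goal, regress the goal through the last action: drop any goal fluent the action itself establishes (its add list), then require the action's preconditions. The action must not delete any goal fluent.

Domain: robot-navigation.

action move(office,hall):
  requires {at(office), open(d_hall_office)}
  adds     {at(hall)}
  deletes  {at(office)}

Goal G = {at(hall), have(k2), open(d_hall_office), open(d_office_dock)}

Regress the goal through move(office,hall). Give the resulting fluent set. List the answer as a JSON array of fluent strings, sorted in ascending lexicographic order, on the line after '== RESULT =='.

Regress:
  G ∩ del = {}  (empty — regression defined)
  G \ add = {at(hall), have(k2), open(d_hall_office), open(d_office_dock)} \ {at(hall)} = {have(k2), open(d_hall_office), open(d_office_dock)}
  ∪ pre   = {have(k2), open(d_hall_office), open(d_office_dock)} ∪ {at(office), open(d_hall_office)}
          = {at(office), have(k2), open(d_hall_office), open(d_office_dock)}

== RESULT ==
["at(office)", "have(k2)", "open(d_hall_office)", "open(d_office_dock)"]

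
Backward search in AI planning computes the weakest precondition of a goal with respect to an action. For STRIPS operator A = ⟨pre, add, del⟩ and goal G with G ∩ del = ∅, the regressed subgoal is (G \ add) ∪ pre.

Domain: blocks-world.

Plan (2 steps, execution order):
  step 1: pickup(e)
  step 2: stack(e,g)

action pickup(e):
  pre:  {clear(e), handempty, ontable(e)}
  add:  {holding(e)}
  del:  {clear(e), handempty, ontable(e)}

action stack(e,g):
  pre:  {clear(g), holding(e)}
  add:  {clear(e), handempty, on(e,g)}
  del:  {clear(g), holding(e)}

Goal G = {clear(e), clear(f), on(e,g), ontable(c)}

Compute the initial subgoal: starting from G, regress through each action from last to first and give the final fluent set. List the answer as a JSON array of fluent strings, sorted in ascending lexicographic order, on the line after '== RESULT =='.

Regress step by step:
  through step 2 (stack(e,g)): drop {clear(e), on(e,g)}, keep {clear(f), ontable(c)}, require {clear(g), holding(e)}
    → {clear(f), clear(g), holding(e), ontable(c)}
  through step 1 (pickup(e)): drop {holding(e)}, keep {clear(f), clear(g), ontable(c)}, require {clear(e), handempty, ontable(e)}
    → {clear(e), clear(f), clear(g), handempty, ontable(c), ontable(e)}

== RESULT ==
["clear(e)", "clear(f)", "clear(g)", "handempty", "ontable(c)", "ontable(e)"]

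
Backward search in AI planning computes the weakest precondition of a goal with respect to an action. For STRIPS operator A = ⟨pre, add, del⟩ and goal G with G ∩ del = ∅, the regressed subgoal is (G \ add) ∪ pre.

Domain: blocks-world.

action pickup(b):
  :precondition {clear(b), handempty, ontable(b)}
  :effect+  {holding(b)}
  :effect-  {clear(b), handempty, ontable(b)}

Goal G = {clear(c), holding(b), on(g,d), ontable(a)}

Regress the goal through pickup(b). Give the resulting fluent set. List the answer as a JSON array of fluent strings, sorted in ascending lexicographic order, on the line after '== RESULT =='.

Regress:
  G ∩ del = {}  (empty — regression defined)
  G \ add = {clear(c), holding(b), on(g,d), ontable(a)} \ {holding(b)} = {clear(c), on(g,d), ontable(a)}
  ∪ pre   = {clear(c), on(g,d), ontable(a)} ∪ {clear(b), handempty, ontable(b)}
          = {clear(b), clear(c), handempty, on(g,d), ontable(a), ontable(b)}

== RESULT ==
["clear(b)", "clear(c)", "handempty", "on(g,d)", "ontable(a)", "ontable(b)"]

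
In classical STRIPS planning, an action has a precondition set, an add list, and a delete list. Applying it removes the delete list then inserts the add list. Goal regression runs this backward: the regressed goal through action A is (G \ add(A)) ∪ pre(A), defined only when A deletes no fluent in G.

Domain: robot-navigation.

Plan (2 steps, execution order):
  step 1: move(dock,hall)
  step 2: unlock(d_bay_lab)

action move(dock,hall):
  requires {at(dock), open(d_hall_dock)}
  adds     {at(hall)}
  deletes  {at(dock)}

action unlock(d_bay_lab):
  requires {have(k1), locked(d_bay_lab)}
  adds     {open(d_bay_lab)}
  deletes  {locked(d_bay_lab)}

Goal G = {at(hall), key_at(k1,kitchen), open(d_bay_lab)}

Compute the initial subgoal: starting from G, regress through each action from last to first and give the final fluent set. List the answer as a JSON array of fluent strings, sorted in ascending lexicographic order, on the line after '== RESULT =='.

Work backward from the goal:
  through step 2 (unlock(d_bay_lab)): drop {open(d_bay_lab)}, keep {at(hall), key_at(k1,kitchen)}, require {have(k1), locked(d_bay_lab)}
    → {at(hall), have(k1), key_at(k1,kitchen), locked(d_bay_lab)}
  through step 1 (move(dock,hall)): drop {at(hall)}, keep {have(k1), key_at(k1,kitchen), locked(d_bay_lab)}, require {at(dock), open(d_hall_dock)}
    → {at(dock), have(k1), key_at(k1,kitchen), locked(d_bay_lab), open(d_hall_dock)}

== RESULT ==
["at(dock)", "have(k1)", "key_at(k1,kitchen)", "locked(d_bay_lab)", "open(d_hall_dock)"]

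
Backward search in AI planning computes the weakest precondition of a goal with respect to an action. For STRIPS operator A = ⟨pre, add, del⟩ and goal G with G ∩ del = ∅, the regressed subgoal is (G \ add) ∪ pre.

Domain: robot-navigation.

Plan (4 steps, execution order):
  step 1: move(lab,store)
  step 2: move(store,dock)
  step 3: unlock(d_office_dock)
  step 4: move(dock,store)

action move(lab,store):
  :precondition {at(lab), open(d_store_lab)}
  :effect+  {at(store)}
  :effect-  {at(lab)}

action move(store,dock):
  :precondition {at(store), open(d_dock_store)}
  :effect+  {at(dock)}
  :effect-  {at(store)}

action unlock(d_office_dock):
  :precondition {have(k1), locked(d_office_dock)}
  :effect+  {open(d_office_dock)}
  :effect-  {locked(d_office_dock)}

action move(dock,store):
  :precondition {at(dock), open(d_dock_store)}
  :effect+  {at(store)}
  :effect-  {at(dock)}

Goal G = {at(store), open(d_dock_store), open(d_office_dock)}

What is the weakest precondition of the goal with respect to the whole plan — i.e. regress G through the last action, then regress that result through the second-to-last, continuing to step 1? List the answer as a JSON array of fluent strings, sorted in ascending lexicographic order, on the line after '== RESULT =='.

Regress step by step:
  through step 4 (move(dock,store)): drop {at(store)}, keep {open(d_dock_store), open(d_office_dock)}, require {at(dock), open(d_dock_store)}
    → {at(dock), open(d_dock_store), open(d_office_dock)}
  through step 3 (unlock(d_office_dock)): drop {open(d_office_dock)}, keep {at(dock), open(d_dock_store)}, require {have(k1), locked(d_office_dock)}
    → {at(dock), have(k1), locked(d_office_dock), open(d_dock_store)}
  through step 2 (move(store,dock)): drop {at(dock)}, keep {have(k1), locked(d_office_dock), open(d_dock_store)}, require {at(store), open(d_dock_store)}
    → {at(store), have(k1), locked(d_office_dock), open(d_dock_store)}
  through step 1 (move(lab,store)): drop {at(store)}, keep {have(k1), locked(d_office_dock), open(d_dock_store)}, require {at(lab), open(d_store_lab)}
    → {at(lab), have(k1), locked(d_office_dock), open(d_dock_store), open(d_store_lab)}

== RESULT ==
["at(lab)", "have(k1)", "locked(d_office_dock)", "open(d_dock_store)", "open(d_store_lab)"]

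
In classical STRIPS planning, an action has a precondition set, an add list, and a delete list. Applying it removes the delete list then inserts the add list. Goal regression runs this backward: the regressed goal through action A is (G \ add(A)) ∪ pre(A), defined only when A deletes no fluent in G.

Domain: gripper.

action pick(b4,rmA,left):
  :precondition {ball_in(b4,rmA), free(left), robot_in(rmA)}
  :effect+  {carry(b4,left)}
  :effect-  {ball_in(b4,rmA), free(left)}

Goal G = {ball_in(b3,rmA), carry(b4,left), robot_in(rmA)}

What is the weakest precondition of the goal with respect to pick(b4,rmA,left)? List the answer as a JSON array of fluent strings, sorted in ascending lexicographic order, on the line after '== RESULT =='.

Regress:
  G ∩ del = {}  (empty — regression defined)
  G \ add = {ball_in(b3,rmA), carry(b4,left), robot_in(rmA)} \ {carry(b4,left)} = {ball_in(b3,rmA), robot_in(rmA)}
  ∪ pre   = {ball_in(b3,rmA), robot_in(rmA)} ∪ {ball_in(b4,rmA), free(left), robot_in(rmA)}
          = {ball_in(b3,rmA), ball_in(b4,rmA), free(left), robot_in(rmA)}

== RESULT ==
["ball_in(b3,rmA)", "ball_in(b4,rmA)", "free(left)", "robot_in(rmA)"]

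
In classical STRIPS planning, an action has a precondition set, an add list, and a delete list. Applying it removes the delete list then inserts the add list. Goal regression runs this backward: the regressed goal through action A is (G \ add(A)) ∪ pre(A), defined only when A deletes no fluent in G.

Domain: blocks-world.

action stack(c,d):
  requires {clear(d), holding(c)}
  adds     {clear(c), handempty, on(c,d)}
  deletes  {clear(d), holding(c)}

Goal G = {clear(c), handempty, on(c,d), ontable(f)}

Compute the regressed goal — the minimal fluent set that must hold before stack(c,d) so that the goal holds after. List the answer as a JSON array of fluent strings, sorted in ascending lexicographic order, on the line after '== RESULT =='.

Compute (G \ add) ∪ pre:
  G ∩ del = {}  (empty — regression defined)
  G \ add = {clear(c), handempty, on(c,d), ontable(f)} \ {clear(c), handempty, on(c,d)} = {ontable(f)}
  ∪ pre   = {ontable(f)} ∪ {clear(d), holding(c)}
          = {clear(d), holding(c), ontable(f)}

== RESULT ==
["clear(d)", "holding(c)", "ontable(f)"]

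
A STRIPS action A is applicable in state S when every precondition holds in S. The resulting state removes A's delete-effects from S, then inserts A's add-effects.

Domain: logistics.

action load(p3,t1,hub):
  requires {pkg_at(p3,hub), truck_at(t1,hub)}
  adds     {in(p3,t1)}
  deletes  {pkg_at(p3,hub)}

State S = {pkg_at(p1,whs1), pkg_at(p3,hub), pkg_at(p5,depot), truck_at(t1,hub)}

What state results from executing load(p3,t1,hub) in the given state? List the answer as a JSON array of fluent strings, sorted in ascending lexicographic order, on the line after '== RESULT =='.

Compute (S \ del) ∪ add:
  pre ⊆ S: {pkg_at(p3,hub), truck_at(t1,hub)} ⊆ S  — applicable
  S \ del = {pkg_at(p1,whs1), pkg_at(p5,depot), truck_at(t1,hub)}
  ∪ add   = {in(p3,t1), pkg_at(p1,whs1), pkg_at(p5,depot), truck_at(t1,hub)}

== RESULT ==
["in(p3,t1)", "pkg_at(p1,whs1)", "pkg_at(p5,depot)", "truck_at(t1,hub)"]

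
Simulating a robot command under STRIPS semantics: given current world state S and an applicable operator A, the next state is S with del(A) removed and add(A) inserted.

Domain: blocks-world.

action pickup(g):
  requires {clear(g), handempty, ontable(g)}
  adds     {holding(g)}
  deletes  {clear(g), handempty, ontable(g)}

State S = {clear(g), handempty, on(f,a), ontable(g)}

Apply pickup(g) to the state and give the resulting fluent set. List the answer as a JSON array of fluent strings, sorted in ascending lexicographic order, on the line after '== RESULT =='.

Compute (S \ del) ∪ add:
  pre ⊆ S: {clear(g), handempty, ontable(g)} ⊆ S  — applicable
  S \ del = {on(f,a)}
  ∪ add   = {holding(g), on(f,a)}

== RESULT ==
["holding(g)", "on(f,a)"]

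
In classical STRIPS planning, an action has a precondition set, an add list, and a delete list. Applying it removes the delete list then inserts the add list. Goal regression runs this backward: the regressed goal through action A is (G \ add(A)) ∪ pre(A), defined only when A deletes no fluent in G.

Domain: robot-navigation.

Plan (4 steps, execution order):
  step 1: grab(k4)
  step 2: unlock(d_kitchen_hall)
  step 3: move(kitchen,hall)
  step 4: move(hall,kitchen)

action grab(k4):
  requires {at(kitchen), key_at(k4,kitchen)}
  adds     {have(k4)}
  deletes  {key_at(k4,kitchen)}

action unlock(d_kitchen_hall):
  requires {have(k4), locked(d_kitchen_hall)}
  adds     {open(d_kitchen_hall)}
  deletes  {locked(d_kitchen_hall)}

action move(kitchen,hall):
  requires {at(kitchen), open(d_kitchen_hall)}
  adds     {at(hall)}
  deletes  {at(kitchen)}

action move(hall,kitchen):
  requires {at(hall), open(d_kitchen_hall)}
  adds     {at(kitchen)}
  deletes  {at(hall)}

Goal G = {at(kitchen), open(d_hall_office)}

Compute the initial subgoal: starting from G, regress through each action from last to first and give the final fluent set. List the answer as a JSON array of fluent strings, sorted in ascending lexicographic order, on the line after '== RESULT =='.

Work backward from the goal:
  through step 4 (move(hall,kitchen)): drop {at(kitchen)}, keep {open(d_hall_office)}, require {at(hall), open(d_kitchen_hall)}
    → {at(hall), open(d_hall_office), open(d_kitchen_hall)}
  through step 3 (move(kitchen,hall)): drop {at(hall)}, keep {open(d_hall_office), open(d_kitchen_hall)}, require {at(kitchen), open(d_kitchen_hall)}
    → {at(kitchen), open(d_hall_office), open(d_kitchen_hall)}
  through step 2 (unlock(d_kitchen_hall)): drop {open(d_kitchen_hall)}, keep {at(kitchen), open(d_hall_office)}, require {have(k4), locked(d_kitchen_hall)}
    → {at(kitchen), have(k4), locked(d_kitchen_hall), open(d_hall_office)}
  through step 1 (grab(k4)): drop {have(k4)}, keep {at(kitchen), locked(d_kitchen_hall), open(d_hall_office)}, require {at(kitchen), key_at(k4,kitchen)}
    → {at(kitchen), key_at(k4,kitchen), locked(d_kitchen_hall), open(d_hall_office)}

== RESULT ==
["at(kitchen)", "key_at(k4,kitchen)", "locked(d_kitchen_hall)", "open(d_hall_office)"]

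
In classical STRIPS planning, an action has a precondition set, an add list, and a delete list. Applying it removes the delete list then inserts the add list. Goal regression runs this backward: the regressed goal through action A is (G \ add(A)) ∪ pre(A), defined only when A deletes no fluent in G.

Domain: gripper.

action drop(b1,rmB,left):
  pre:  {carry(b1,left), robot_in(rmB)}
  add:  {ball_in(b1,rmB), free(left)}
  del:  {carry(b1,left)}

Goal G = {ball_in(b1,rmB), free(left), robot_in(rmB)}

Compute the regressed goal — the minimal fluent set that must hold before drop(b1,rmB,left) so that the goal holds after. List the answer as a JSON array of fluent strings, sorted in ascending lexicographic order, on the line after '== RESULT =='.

Regress:
  G ∩ del = {}  (empty — regression defined)
  G \ add = {ball_in(b1,rmB), free(left), robot_in(rmB)} \ {ball_in(b1,rmB), free(left)} = {robot_in(rmB)}
  ∪ pre   = {robot_in(rmB)} ∪ {carry(b1,left), robot_in(rmB)}
          = {carry(b1,left), robot_in(rmB)}

== RESULT ==
["carry(b1,left)", "robot_in(rmB)"]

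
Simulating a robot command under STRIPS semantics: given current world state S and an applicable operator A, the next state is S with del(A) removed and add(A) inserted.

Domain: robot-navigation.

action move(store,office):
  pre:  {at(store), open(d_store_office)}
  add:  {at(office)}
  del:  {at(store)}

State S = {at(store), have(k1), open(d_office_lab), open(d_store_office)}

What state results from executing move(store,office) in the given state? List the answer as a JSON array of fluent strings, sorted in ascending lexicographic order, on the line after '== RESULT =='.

Compute (S \ del) ∪ add:
  pre ⊆ S: {at(store), open(d_store_office)} ⊆ S  — applicable
  S \ del = {have(k1), open(d_office_lab), open(d_store_office)}
  ∪ add   = {at(office), have(k1), open(d_office_lab), open(d_store_office)}

== RESULT ==
["at(office)", "have(k1)", "open(d_office_lab)", "open(d_store_office)"]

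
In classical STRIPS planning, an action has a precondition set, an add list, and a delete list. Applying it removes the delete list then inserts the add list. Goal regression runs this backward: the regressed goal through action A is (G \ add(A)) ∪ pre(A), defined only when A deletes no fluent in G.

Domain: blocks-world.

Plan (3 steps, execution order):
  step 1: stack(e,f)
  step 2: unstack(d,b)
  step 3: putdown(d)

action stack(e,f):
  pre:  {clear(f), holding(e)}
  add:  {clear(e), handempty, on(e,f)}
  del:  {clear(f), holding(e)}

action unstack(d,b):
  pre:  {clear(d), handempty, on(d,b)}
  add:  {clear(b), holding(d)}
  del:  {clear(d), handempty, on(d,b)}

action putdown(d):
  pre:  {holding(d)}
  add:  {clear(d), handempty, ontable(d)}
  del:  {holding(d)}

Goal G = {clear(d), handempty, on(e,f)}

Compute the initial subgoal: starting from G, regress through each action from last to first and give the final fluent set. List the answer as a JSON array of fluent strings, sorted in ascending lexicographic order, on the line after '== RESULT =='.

Regress step by step:
  through step 3 (putdown(d)): drop {clear(d), handempty}, keep {on(e,f)}, require {holding(d)}
    → {holding(d), on(e,f)}
  through step 2 (unstack(d,b)): drop {holding(d)}, keep {on(e,f)}, require {clear(d), handempty, on(d,b)}
    → {clear(d), handempty, on(d,b), on(e,f)}
  through step 1 (stack(e,f)): drop {handempty, on(e,f)}, keep {clear(d), on(d,b)}, require {clear(f), holding(e)}
    → {clear(d), clear(f), holding(e), on(d,b)}

== RESULT ==
["clear(d)", "clear(f)", "holding(e)", "on(d,b)"]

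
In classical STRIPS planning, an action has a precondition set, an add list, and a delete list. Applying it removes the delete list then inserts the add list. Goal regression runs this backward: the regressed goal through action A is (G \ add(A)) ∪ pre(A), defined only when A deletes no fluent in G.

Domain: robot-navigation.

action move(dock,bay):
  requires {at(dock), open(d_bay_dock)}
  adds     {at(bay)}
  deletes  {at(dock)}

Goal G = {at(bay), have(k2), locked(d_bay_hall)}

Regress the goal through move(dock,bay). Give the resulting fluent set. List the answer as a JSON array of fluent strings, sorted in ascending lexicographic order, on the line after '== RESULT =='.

Regress:
  G ∩ del = {}  (empty — regression defined)
  G \ add = {at(bay), have(k2), locked(d_bay_hall)} \ {at(bay)} = {have(k2), locked(d_bay_hall)}
  ∪ pre   = {have(k2), locked(d_bay_hall)} ∪ {at(dock), open(d_bay_dock)}
          = {at(dock), have(k2), locked(d_bay_hall), open(d_bay_dock)}

== RESULT ==
["at(dock)", "have(k2)", "locked(d_bay_hall)", "open(d_bay_dock)"]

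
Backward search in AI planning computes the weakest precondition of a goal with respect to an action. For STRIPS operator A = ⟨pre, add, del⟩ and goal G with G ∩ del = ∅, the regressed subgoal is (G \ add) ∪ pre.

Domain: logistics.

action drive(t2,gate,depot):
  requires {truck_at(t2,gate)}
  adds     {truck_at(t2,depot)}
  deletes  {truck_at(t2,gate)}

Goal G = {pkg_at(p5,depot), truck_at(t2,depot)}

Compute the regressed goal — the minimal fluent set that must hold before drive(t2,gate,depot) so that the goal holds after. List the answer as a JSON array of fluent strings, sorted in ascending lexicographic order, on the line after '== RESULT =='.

Compute (G \ add) ∪ pre:
  G ∩ del = {}  (empty — regression defined)
  G \ add = {pkg_at(p5,depot), truck_at(t2,depot)} \ {truck_at(t2,depot)} = {pkg_at(p5,depot)}
  ∪ pre   = {pkg_at(p5,depot)} ∪ {truck_at(t2,gate)}
          = {pkg_at(p5,depot), truck_at(t2,gate)}

== RESULT ==
["pkg_at(p5,depot)", "truck_at(t2,gate)"]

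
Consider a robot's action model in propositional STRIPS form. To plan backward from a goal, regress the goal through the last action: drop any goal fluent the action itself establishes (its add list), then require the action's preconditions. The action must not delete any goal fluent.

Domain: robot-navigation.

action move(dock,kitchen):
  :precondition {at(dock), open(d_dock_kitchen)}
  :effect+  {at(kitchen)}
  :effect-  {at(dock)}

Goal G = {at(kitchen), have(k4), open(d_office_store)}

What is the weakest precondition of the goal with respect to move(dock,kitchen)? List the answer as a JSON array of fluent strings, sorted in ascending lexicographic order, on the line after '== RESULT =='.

Compute (G \ add) ∪ pre:
  G ∩ del = {}  (empty — regression defined)
  G \ add = {at(kitchen), have(k4), open(d_office_store)} \ {at(kitchen)} = {have(k4), open(d_office_store)}
  ∪ pre   = {have(k4), open(d_office_store)} ∪ {at(dock), open(d_dock_kitchen)}
          = {at(dock), have(k4), open(d_dock_kitchen), open(d_office_store)}

== RESULT ==
["at(dock)", "have(k4)", "open(d_dock_kitchen)", "open(d_office_store)"]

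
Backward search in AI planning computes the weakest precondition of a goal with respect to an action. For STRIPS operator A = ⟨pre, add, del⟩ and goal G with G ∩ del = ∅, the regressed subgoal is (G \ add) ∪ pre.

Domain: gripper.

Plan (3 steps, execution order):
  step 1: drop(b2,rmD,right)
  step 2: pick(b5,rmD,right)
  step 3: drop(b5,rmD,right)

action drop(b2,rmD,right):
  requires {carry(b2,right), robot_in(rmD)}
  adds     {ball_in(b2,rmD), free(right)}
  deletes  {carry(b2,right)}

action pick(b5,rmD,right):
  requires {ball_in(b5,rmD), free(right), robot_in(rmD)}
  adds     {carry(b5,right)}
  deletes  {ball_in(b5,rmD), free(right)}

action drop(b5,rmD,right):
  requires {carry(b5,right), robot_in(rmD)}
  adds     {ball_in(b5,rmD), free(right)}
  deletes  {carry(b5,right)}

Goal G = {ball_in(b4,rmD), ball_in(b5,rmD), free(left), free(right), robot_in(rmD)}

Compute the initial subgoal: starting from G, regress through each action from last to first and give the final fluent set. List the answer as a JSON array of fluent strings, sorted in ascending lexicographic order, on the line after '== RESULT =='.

Regress step by step:
  through step 3 (drop(b5,rmD,right)): drop {ball_in(b5,rmD), free(right)}, keep {ball_in(b4,rmD), free(left), robot_in(rmD)}, require {carry(b5,right), robot_in(rmD)}
    → {ball_in(b4,rmD), carry(b5,right), free(left), robot_in(rmD)}
  through step 2 (pick(b5,rmD,right)): drop {carry(b5,right)}, keep {ball_in(b4,rmD), free(left), robot_in(rmD)}, require {ball_in(b5,rmD), free(right), robot_in(rmD)}
    → {ball_in(b4,rmD), ball_in(b5,rmD), free(left), free(right), robot_in(rmD)}
  through step 1 (drop(b2,rmD,right)): drop {free(right)}, keep {ball_in(b4,rmD), ball_in(b5,rmD), free(left), robot_in(rmD)}, require {carry(b2,right), robot_in(rmD)}
    → {ball_in(b4,rmD), ball_in(b5,rmD), carry(b2,right), free(left), robot_in(rmD)}

== RESULT ==
["ball_in(b4,rmD)", "ball_in(b5,rmD)", "carry(b2,right)", "free(left)", "robot_in(rmD)"]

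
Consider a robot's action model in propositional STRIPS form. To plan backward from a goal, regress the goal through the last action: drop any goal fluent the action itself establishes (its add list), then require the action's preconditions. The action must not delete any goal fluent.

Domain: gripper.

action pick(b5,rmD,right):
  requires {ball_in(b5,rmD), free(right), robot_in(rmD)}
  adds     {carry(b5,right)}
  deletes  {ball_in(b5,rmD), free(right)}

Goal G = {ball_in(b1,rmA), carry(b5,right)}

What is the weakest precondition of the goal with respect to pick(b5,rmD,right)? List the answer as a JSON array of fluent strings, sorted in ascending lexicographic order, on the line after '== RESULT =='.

Compute (G \ add) ∪ pre:
  G ∩ del = {}  (empty — regression defined)
  G \ add = {ball_in(b1,rmA), carry(b5,right)} \ {carry(b5,right)} = {ball_in(b1,rmA)}
  ∪ pre   = {ball_in(b1,rmA)} ∪ {ball_in(b5,rmD), free(right), robot_in(rmD)}
          = {ball_in(b1,rmA), ball_in(b5,rmD), free(right), robot_in(rmD)}

== RESULT ==
["ball_in(b1,rmA)", "ball_in(b5,rmD)", "free(right)", "robot_in(rmD)"]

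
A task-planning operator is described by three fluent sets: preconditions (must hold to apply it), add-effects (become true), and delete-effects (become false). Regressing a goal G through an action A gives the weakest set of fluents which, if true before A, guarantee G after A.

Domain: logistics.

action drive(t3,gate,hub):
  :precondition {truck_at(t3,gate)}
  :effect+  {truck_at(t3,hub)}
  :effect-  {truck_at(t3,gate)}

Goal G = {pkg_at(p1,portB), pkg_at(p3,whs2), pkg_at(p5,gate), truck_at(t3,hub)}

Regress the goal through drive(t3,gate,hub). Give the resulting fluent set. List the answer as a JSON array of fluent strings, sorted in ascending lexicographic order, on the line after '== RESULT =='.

Regress:
  G ∩ del = {}  (empty — regression defined)
  G \ add = {pkg_at(p1,portB), pkg_at(p3,whs2), pkg_at(p5,gate), truck_at(t3,hub)} \ {truck_at(t3,hub)} = {pkg_at(p1,portB), pkg_at(p3,whs2), pkg_at(p5,gate)}
  ∪ pre   = {pkg_at(p1,portB), pkg_at(p3,whs2), pkg_at(p5,gate)} ∪ {truck_at(t3,gate)}
          = {pkg_at(p1,portB), pkg_at(p3,whs2), pkg_at(p5,gate), truck_at(t3,gate)}

== RESULT ==
["pkg_at(p1,portB)", "pkg_at(p3,whs2)", "pkg_at(p5,gate)", "truck_at(t3,gate)"]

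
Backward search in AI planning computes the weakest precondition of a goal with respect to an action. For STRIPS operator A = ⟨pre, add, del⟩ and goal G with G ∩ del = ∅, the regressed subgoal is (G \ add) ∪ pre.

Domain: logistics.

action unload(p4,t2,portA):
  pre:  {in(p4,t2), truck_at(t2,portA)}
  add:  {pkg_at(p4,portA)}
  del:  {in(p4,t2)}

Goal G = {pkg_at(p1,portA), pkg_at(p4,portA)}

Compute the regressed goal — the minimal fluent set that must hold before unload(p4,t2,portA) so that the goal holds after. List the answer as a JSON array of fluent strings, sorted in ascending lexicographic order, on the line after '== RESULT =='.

Regress:
  G ∩ del = {}  (empty — regression defined)
  G \ add = {pkg_at(p1,portA), pkg_at(p4,portA)} \ {pkg_at(p4,portA)} = {pkg_at(p1,portA)}
  ∪ pre   = {pkg_at(p1,portA)} ∪ {in(p4,t2), truck_at(t2,portA)}
          = {in(p4,t2), pkg_at(p1,portA), truck_at(t2,portA)}

== RESULT ==
["in(p4,t2)", "pkg_at(p1,portA)", "truck_at(t2,portA)"]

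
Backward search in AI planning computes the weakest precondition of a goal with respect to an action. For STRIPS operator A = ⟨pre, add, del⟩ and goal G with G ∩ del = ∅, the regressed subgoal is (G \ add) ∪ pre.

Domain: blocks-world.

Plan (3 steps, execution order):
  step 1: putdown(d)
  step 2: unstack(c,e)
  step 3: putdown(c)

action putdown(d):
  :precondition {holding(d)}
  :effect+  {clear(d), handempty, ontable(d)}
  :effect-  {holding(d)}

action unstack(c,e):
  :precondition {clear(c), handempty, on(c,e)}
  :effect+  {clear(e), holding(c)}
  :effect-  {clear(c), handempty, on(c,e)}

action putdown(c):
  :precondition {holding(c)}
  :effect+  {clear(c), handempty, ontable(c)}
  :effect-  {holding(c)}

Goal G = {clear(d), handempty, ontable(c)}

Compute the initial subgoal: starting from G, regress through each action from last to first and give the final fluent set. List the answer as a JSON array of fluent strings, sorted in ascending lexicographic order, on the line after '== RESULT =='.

Work backward from the goal:
  through step 3 (putdown(c)): drop {handempty, ontable(c)}, keep {clear(d)}, require {holding(c)}
    → {clear(d), holding(c)}
  through step 2 (unstack(c,e)): drop {holding(c)}, keep {clear(d)}, require {clear(c), handempty, on(c,e)}
    → {clear(c), clear(d), handempty, on(c,e)}
  through step 1 (putdown(d)): drop {clear(d), handempty}, keep {clear(c), on(c,e)}, require {holding(d)}
    → {clear(c), holding(d), on(c,e)}

== RESULT ==
["clear(c)", "holding(d)", "on(c,e)"]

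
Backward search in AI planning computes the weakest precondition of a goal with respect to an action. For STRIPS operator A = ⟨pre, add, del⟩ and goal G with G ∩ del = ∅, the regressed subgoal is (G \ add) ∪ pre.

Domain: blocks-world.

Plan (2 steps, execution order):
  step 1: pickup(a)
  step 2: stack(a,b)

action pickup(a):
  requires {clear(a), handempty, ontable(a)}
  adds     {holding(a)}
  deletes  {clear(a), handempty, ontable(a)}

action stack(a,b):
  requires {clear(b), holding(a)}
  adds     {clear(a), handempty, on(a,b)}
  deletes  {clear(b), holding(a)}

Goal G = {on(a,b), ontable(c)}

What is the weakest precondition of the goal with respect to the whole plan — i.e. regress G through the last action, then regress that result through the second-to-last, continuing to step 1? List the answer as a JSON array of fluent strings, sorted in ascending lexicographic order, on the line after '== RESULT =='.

Regress step by step:
  through step 2 (stack(a,b)): drop {on(a,b)}, keep {ontable(c)}, require {clear(b), holding(a)}
    → {clear(b), holding(a), ontable(c)}
  through step 1 (pickup(a)): drop {holding(a)}, keep {clear(b), ontable(c)}, require {clear(a), handempty, ontable(a)}
    → {clear(a), clear(b), handempty, ontable(a), ontable(c)}

== RESULT ==
["clear(a)", "clear(b)", "handempty", "ontable(a)", "ontable(c)"]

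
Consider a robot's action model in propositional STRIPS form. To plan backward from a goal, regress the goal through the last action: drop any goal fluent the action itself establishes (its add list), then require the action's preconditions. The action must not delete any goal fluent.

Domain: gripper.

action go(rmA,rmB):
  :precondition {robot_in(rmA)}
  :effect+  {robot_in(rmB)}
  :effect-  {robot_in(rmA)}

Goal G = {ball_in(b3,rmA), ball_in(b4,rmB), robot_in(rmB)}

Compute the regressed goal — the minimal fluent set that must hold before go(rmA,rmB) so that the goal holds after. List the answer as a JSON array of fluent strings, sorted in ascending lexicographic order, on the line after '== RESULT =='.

Regress:
  G ∩ del = {}  (empty — regression defined)
  G \ add = {ball_in(b3,rmA), ball_in(b4,rmB), robot_in(rmB)} \ {robot_in(rmB)} = {ball_in(b3,rmA), ball_in(b4,rmB)}
  ∪ pre   = {ball_in(b3,rmA), ball_in(b4,rmB)} ∪ {robot_in(rmA)}
          = {ball_in(b3,rmA), ball_in(b4,rmB), robot_in(rmA)}

== RESULT ==
["ball_in(b3,rmA)", "ball_in(b4,rmB)", "robot_in(rmA)"]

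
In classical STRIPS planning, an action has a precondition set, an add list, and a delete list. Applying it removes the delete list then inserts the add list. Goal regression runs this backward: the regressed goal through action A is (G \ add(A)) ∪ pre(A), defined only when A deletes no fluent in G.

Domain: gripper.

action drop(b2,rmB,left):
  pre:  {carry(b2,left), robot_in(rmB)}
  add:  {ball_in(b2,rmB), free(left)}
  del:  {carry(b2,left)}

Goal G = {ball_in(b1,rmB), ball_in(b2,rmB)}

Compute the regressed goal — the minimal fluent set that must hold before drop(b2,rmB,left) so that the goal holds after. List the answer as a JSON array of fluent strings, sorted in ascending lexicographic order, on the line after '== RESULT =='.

Compute (G \ add) ∪ pre:
  G ∩ del = {}  (empty — regression defined)
  G \ add = {ball_in(b1,rmB), ball_in(b2,rmB)} \ {ball_in(b2,rmB), free(left)} = {ball_in(b1,rmB)}
  ∪ pre   = {ball_in(b1,rmB)} ∪ {carry(b2,left), robot_in(rmB)}
          = {ball_in(b1,rmB), carry(b2,left), robot_in(rmB)}

== RESULT ==
["ball_in(b1,rmB)", "carry(b2,left)", "robot_in(rmB)"]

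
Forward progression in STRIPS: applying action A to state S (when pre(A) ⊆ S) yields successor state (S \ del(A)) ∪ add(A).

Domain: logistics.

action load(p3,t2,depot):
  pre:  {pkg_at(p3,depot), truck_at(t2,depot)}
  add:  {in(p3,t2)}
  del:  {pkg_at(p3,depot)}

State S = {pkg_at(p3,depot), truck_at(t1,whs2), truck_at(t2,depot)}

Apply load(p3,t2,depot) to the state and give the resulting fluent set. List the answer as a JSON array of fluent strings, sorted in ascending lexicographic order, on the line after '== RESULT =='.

Compute (S \ del) ∪ add:
  pre ⊆ S: {pkg_at(p3,depot), truck_at(t2,depot)} ⊆ S  — applicable
  S \ del = {truck_at(t1,whs2), truck_at(t2,depot)}
  ∪ add   = {in(p3,t2), truck_at(t1,whs2), truck_at(t2,depot)}

== RESULT ==
["in(p3,t2)", "truck_at(t1,whs2)", "truck_at(t2,depot)"]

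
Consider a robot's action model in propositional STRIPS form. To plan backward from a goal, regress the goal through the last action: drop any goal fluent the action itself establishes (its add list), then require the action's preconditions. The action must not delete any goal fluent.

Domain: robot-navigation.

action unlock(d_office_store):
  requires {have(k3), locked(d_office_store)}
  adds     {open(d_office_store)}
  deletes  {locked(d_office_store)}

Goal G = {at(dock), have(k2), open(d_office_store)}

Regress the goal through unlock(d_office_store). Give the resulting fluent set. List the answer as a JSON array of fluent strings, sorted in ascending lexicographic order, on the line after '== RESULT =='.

Regress:
  G ∩ del = {}  (empty — regression defined)
  G \ add = {at(dock), have(k2), open(d_office_store)} \ {open(d_office_store)} = {at(dock), have(k2)}
  ∪ pre   = {at(dock), have(k2)} ∪ {have(k3), locked(d_office_store)}
          = {at(dock), have(k2), have(k3), locked(d_office_store)}

== RESULT ==
["at(dock)", "have(k2)", "have(k3)", "locked(d_office_store)"]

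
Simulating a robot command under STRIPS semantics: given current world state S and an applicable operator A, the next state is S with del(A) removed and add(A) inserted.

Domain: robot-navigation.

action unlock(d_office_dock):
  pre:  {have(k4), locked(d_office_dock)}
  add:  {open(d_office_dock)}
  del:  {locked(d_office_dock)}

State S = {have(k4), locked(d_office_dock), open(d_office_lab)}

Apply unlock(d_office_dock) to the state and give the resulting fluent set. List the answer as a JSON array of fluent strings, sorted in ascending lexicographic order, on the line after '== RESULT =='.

Progress:
  pre ⊆ S: {have(k4), locked(d_office_dock)} ⊆ S  — applicable
  S \ del = {have(k4), open(d_office_lab)}
  ∪ add   = {have(k4), open(d_office_dock), open(d_office_lab)}

== RESULT ==
["have(k4)", "open(d_office_dock)", "open(d_office_lab)"]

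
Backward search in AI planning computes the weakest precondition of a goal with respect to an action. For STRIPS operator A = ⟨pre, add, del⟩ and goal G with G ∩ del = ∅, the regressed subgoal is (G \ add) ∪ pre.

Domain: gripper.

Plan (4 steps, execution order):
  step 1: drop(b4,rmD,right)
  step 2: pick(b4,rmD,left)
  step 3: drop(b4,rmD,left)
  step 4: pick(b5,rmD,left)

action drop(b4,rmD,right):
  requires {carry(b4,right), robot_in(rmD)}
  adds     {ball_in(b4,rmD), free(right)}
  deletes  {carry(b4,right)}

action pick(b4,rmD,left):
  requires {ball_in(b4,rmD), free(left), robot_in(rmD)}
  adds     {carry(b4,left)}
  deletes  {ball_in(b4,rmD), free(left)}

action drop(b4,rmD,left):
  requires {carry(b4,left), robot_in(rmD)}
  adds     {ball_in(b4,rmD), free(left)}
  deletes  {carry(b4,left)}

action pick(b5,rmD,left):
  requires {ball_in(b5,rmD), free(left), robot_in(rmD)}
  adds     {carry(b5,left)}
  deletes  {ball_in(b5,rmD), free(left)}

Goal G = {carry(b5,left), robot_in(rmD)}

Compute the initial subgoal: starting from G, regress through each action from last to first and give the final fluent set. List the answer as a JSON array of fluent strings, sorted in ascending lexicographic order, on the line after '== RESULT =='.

Regress step by step:
  through step 4 (pick(b5,rmD,left)): drop {carry(b5,left)}, keep {robot_in(rmD)}, require {ball_in(b5,rmD), free(left), robot_in(rmD)}
    → {ball_in(b5,rmD), free(left), robot_in(rmD)}
  through step 3 (drop(b4,rmD,left)): drop {free(left)}, keep {ball_in(b5,rmD), robot_in(rmD)}, require {carry(b4,left), robot_in(rmD)}
    → {ball_in(b5,rmD), carry(b4,left), robot_in(rmD)}
  through step 2 (pick(b4,rmD,left)): drop {carry(b4,left)}, keep {ball_in(b5,rmD), robot_in(rmD)}, require {ball_in(b4,rmD), free(left), robot_in(rmD)}
    → {ball_in(b4,rmD), ball_in(b5,rmD), free(left), robot_in(rmD)}
  through step 1 (drop(b4,rmD,right)): drop {ball_in(b4,rmD)}, keep {ball_in(b5,rmD), free(left), robot_in(rmD)}, require {carry(b4,right), robot_in(rmD)}
    → {ball_in(b5,rmD), carry(b4,right), free(left), robot_in(rmD)}

== RESULT ==
["ball_in(b5,rmD)", "carry(b4,right)", "free(left)", "robot_in(rmD)"]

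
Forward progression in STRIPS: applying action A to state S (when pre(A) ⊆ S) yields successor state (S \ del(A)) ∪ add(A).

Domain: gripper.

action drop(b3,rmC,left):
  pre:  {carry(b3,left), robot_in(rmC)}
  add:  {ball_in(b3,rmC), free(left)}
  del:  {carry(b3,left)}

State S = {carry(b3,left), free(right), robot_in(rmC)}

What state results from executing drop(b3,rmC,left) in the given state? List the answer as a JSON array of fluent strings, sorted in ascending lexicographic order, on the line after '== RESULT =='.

Progress:
  pre ⊆ S: {carry(b3,left), robot_in(rmC)} ⊆ S  — applicable
  S \ del = {free(right), robot_in(rmC)}
  ∪ add   = {ball_in(b3,rmC), free(left), free(right), robot_in(rmC)}

== RESULT ==
["ball_in(b3,rmC)", "free(left)", "free(right)", "robot_in(rmC)"]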